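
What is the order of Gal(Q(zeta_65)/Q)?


|Gal(Q(zeta_65)/Q)| = phi(65)
= 48

48


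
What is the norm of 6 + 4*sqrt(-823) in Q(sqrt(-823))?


N(a + b*sqrt(d)) = a^2 - d*b^2
= (6)^2 - (-823)*(4)^2
= 36 + 13168
= 13204

13204


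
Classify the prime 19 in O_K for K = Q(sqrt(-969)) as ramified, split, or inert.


K = Q(sqrt(-969)). Since d mod 4 = 3, disc(K) = -3876.
Check p | disc: -3876 mod 19 = 0.
p divides disc, so p ramifies: (p) = P^2 with e=2, f=1, g=1.
Therefore p is ramified.

ramified


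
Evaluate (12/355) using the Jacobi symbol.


Compute (12/355) via quadratic reciprocity:
  pull out 2: (2/355) = -1  (since 355 mod 8 = 3)
  pull out 2: (2/355) = -1  (since 355 mod 8 = 3)
  reciprocity: (3/355) -> -(355/3)
  reduce: (1/3)
  (1/3) = 1
Product of signs = -1

-1


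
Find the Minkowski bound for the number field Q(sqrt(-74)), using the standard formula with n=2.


d = -74, d mod 4 = 2, so disc(K) = 4d = -296; |disc(K)| = 296
Imaginary quadratic field, so n = 2, s = r2 = 1, r1 = 0
M = (n!/n^n) * (4/pi)^s * sqrt(|disc(K)|) = (2!/2^2) * (4/pi)^1 * sqrt(296)
= 0.5 * 1.273240 * 17.204651
= 10.9528

10.9528


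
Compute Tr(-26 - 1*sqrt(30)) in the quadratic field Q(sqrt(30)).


Tr(a + b*sqrt(d)) = (a + b*sqrt(d)) + (a - b*sqrt(d)) = 2a
= 2 * (-26)
= -52

-52


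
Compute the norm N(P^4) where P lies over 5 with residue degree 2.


N(P^a) = p^(a*f)
= 5^(4*2)
= 5^8
= 390625

390625


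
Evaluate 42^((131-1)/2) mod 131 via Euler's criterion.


p = 131 is prime and the exponent is (p-1)/2 = 65, so by Euler's criterion 42^65 = (42/131) = +1 or -1 mod 131.
Compute by square-and-multiply:
  65 = 64 + 1 (binary 1000001)
  Repeated squaring mod 131: 42^1 = 42, 42^2 = 61, 42^4 = 53, 42^8 = 58, 42^16 = 89, 42^32 = 61, 42^64 = 53
  42^65 = 42^64 * 42^1 = 53 * 42 mod 131
    53 * 42 = 2226 = 130 mod 131
  42^65 = 130 mod 131
Result 130 = p - 1 = -1 mod 131: 42 is a quadratic non-residue mod 131. As a residue in [0, p-1] the value is 130.
42^65 mod 131 = 130

130


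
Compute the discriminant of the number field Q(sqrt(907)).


For K = Q(sqrt(d)) with d squarefree: disc(K) = d if d = 1 mod 4, and disc(K) = 4d if d = 2 or 3 mod 4.
Here d = 907, and d mod 4 = 3.
d = 3 mod 4, not 1 (O_K = Z[sqrt(d)]), so disc(K) = 4d = 4 * (907) = 3628

3628


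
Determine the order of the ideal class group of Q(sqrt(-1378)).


K = Q(sqrt(-1378)). d mod 4 = 2, so D = disc(K) = 4d = -5512
h(K) equals the number of primitive reduced positive-definite forms (a, b, c) = a*x^2 + b*x*y + c*y^2 with b^2 - 4ac = D,
where reduced means |b| <= a <= c, with b >= 0 whenever |b| = a or a = c, and primitive means gcd(a, b, c) = 1.
Reduced forces 3a^2 <= |D| = 5512, so 1 <= a <= 42; b must have the parity of D, and c = (b^2 - D)/(4a) must be an integer >= a.
Enumerate a = 1..42, b in [-a, a]:
  a=1: (1, 0, 1378)  [1]
  a=2: (2, 0, 689)  [1]
  a=3..6: none
  a=7: (7, -2, 197), (7, 2, 197)  [2]
  a=8..12: none
  a=13: (13, 0, 106)  [1]
  a=14: (14, -12, 101), (14, 12, 101)  [2]
  a=15..16: none
  a=17: (17, -8, 82), (17, 8, 82)  [2]
  a=18: none
  a=19: (19, -6, 73), (19, 6, 73)  [2]
  a=20..22: none
  a=23: (23, -10, 61), (23, 10, 61)  [2]
  a=24..25: none
  a=26: (26, 0, 53)  [1]
  a=27..33: none
  a=34: (34, -8, 41), (34, 8, 41)  [2]
  a=35..36: none
  a=37: (37, -36, 46), (37, 36, 46)  [2]
  a=38: (38, -32, 43), (38, 32, 43)  [2]
  a=39..42: none
Total reduced forms: 1 + 1 + 2 + 1 + 2 + 2 + 2 + 2 + 1 + 2 + 2 + 2 = 20
h = 20

20


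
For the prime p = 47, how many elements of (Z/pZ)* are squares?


For prime p, the number of non-zero quadratic residues is (p-1)/2.
= (47-1)/2
= 23

23


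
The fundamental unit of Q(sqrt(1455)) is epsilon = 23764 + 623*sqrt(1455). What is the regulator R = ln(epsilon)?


epsilon = 23764 + 623*sqrt(1455)
= 47528.0000
R = ln(47528.0000)
= 10.7691

10.7691


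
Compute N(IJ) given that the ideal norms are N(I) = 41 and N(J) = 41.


N(IJ) = N(I) * N(J)
= 41 * 41
= 1681

1681


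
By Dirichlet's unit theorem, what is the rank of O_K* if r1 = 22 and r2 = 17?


By Dirichlet's unit theorem:
rank = r1 + r2 - 1
= 22 + 17 - 1
= 38

38


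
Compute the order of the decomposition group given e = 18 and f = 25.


|D_P| = e * f
= 18 * 25
= 450

450


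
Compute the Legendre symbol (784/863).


p = 863 is prime, so compute (784/863) with the reciprocity algorithm (Jacobi-symbol steps: pull out 2s via (2/n), flip via reciprocity, reduce):
  pull out 2: (2/863) = +1  (since 863 mod 8 = 7)
  pull out 2: (2/863) = +1  (since 863 mod 8 = 7)
  pull out 2: (2/863) = +1  (since 863 mod 8 = 7)
  pull out 2: (2/863) = +1  (since 863 mod 8 = 7)
  reciprocity: (49/863) -> +(863/49)
  reduce: (30/49)
  pull out 2: (2/49) = +1  (since 49 mod 8 = 1)
  reciprocity: (15/49) -> +(49/15)
  reduce: (4/15)
  pull out 2: (2/15) = +1  (since 15 mod 8 = 7)
  pull out 2: (2/15) = +1  (since 15 mod 8 = 7)
  (1/15) = 1
Product of signs = 1
(784/863) = 1

1


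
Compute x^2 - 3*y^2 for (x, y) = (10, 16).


x^2 - d*y^2
= 10^2 - 3*16^2
= 100 - 768
= -668

-668


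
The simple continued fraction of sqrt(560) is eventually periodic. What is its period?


Run the CF algorithm for sqrt(560).
a_0 = floor(sqrt(560)) = 23; set m_0=0, q_0=1.
Recurrence: m' = q*a - m,  q' = (d - m'^2)/q,  a' = floor((a_0 + m')/q').
  step 1: m=23, q=31, a=1
  step 2: m=8, q=16, a=1
  step 3: m=8, q=31, a=1
  step 4: m=23, q=1, a=46
a_4 = 2*a_0 = 46, so the period closes here.
sqrt(560) = [23; 1, 1, 1, 46]
Period length = 4

4


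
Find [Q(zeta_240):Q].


The degree equals Euler's totient phi(240).
240 = 2^4 * 3 * 5
phi(240) = 64

64


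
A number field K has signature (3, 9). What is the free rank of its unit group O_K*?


By Dirichlet's unit theorem:
rank = r1 + r2 - 1
= 3 + 9 - 1
= 11

11


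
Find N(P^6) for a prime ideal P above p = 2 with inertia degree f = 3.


N(P^a) = p^(a*f)
= 2^(6*3)
= 2^18
= 262144

262144


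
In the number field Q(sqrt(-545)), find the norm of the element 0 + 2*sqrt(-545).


N(a + b*sqrt(d)) = a^2 - d*b^2
= (0)^2 - (-545)*(2)^2
= 0 + 2180
= 2180

2180


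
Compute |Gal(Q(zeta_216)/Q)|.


|Gal(Q(zeta_216)/Q)| = phi(216)
= 72

72


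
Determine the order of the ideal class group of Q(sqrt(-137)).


K = Q(sqrt(-137)). d mod 4 = 3, so D = disc(K) = 4d = -548
h(K) equals the number of primitive reduced positive-definite forms (a, b, c) = a*x^2 + b*x*y + c*y^2 with b^2 - 4ac = D,
where reduced means |b| <= a <= c, with b >= 0 whenever |b| = a or a = c, and primitive means gcd(a, b, c) = 1.
Reduced forces 3a^2 <= |D| = 548, so 1 <= a <= 13; b must have the parity of D, and c = (b^2 - D)/(4a) must be an integer >= a.
Enumerate a = 1..13, b in [-a, a]:
  a=1: (1, 0, 137)  [1]
  a=2: (2, 2, 69)  [1]
  a=3: (3, -2, 46), (3, 2, 46)  [2]
  a=4..5: none
  a=6: (6, -2, 23), (6, 2, 23)  [2]
  a=7..8: none
  a=9: (9, -8, 17), (9, 8, 17)  [2]
  a=10..13: none
Total reduced forms: 1 + 1 + 2 + 2 + 2 = 8
h = 8

8


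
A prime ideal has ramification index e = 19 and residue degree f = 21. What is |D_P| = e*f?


|D_P| = e * f
= 19 * 21
= 399

399


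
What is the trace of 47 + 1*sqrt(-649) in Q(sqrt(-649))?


Tr(a + b*sqrt(d)) = (a + b*sqrt(d)) + (a - b*sqrt(d)) = 2a
= 2 * (47)
= 94

94


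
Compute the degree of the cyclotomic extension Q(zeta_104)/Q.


The degree equals Euler's totient phi(104).
104 = 2^3 * 13
phi(104) = 48

48


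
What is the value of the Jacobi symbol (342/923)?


Compute (342/923) via quadratic reciprocity:
  pull out 2: (2/923) = -1  (since 923 mod 8 = 3)
  reciprocity: (171/923) -> -(923/171)
  reduce: (68/171)
  pull out 2: (2/171) = -1  (since 171 mod 8 = 3)
  pull out 2: (2/171) = -1  (since 171 mod 8 = 3)
  reciprocity: (17/171) -> +(171/17)
  reduce: (1/17)
  (1/17) = 1
Product of signs = 1

1


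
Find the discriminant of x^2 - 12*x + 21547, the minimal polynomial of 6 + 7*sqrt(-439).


The element 6 + 7*sqrt(-439) has minimal polynomial:
x^2 - 12*x + 21547
Discriminant = (-12)^2 - 4*(21547)
= 144 - 86188
= -86044

-86044


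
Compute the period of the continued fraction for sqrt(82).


Run the CF algorithm for sqrt(82).
a_0 = floor(sqrt(82)) = 9; set m_0=0, q_0=1.
Recurrence: m' = q*a - m,  q' = (d - m'^2)/q,  a' = floor((a_0 + m')/q').
  step 1: m=9, q=1, a=18
a_1 = 2*a_0 = 18, so the period closes here.
sqrt(82) = [9; 18]
Period length = 1

1


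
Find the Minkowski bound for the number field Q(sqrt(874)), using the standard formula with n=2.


d = 874, d mod 4 = 2, so disc(K) = 4d = 3496; |disc(K)| = 3496
Real quadratic field, so n = 2, s = r2 = 0, r1 = 2
M = (n!/n^n) * (4/pi)^s * sqrt(|disc(K)|) = (2!/2^2) * (4/pi)^0 * sqrt(3496)
= 0.5 * 1.000000 * 59.126982
= 29.5635

29.5635


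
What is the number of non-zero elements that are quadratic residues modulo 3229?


For prime p, the number of non-zero quadratic residues is (p-1)/2.
= (3229-1)/2
= 1614

1614


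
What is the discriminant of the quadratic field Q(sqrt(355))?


For K = Q(sqrt(d)) with d squarefree: disc(K) = d if d = 1 mod 4, and disc(K) = 4d if d = 2 or 3 mod 4.
Here d = 355, and d mod 4 = 3.
d = 3 mod 4, not 1 (O_K = Z[sqrt(d)]), so disc(K) = 4d = 4 * (355) = 1420

1420


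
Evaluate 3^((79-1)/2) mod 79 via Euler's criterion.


p = 79 is prime and the exponent is (p-1)/2 = 39, so by Euler's criterion 3^39 = (3/79) = +1 or -1 mod 79.
Compute by square-and-multiply:
  39 = 32 + 4 + 2 + 1 (binary 100111)
  Repeated squaring mod 79: 3^1 = 3, 3^2 = 9, 3^4 = 2, 3^8 = 4, 3^16 = 16, 3^32 = 19
  3^39 = 3^32 * 3^4 * 3^2 * 3^1 = 19 * 2 * 9 * 3 mod 79
    19 * 2 = 38 = 38 mod 79
    38 * 9 = 342 = 26 mod 79
    26 * 3 = 78 = 78 mod 79
  3^39 = 78 mod 79
Result 78 = p - 1 = -1 mod 79: 3 is a quadratic non-residue mod 79. As a residue in [0, p-1] the value is 78.
3^39 mod 79 = 78

78


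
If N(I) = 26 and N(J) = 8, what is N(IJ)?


N(IJ) = N(I) * N(J)
= 26 * 8
= 208

208


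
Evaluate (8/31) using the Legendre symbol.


p = 31 is prime, so compute (8/31) with the reciprocity algorithm (Jacobi-symbol steps: pull out 2s via (2/n), flip via reciprocity, reduce):
  pull out 2: (2/31) = +1  (since 31 mod 8 = 7)
  pull out 2: (2/31) = +1  (since 31 mod 8 = 7)
  pull out 2: (2/31) = +1  (since 31 mod 8 = 7)
  (1/31) = 1
Product of signs = 1
(8/31) = 1

1


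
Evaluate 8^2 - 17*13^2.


x^2 - d*y^2
= 8^2 - 17*13^2
= 64 - 2873
= -2809

-2809


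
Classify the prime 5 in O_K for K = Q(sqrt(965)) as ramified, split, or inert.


K = Q(sqrt(965)). Since d mod 4 = 1, disc(K) = 965.
Check p | disc: 965 mod 5 = 0.
p divides disc, so p ramifies: (p) = P^2 with e=2, f=1, g=1.
Therefore p is ramified.

ramified


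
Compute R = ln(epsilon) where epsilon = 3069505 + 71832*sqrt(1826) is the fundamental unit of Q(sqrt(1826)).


epsilon = 3069505 + 71832*sqrt(1826)
= 6.1390e+06
R = ln(6.1390e+06)
= 15.6302

15.6302


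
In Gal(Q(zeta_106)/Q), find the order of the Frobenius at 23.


The Frobenius at p in Gal(Q(zeta_n)/Q) = (Z/nZ)* is the class of p, so its order is ord_106(23), the smallest k >= 1 with 23^k = 1 mod 106.
n = 106 = 2 * 53, phi(106) = 52; the order divides phi(n).
Divisors of 52: 1, 2, 4, 13, 26, 52
Repeated squaring mod 106: 23^1 = 23, 23^2 = 105, 23^4 = 1, 23^8 = 1, 23^16 = 1, 23^32 = 1
Test divisors in increasing order:
  k=1: 23^1 = 23 mod 106
  k=2: 23^2 = 105 mod 106
  k=4: 23^4 = 1 mod 106  <- first divisor giving 1
Order = 4

4


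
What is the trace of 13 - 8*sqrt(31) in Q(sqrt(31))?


Tr(a + b*sqrt(d)) = (a + b*sqrt(d)) + (a - b*sqrt(d)) = 2a
= 2 * (13)
= 26

26


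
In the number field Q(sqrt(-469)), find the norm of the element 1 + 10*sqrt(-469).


N(a + b*sqrt(d)) = a^2 - d*b^2
= (1)^2 - (-469)*(10)^2
= 1 + 46900
= 46901

46901


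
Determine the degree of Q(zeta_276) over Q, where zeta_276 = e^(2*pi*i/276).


The degree equals Euler's totient phi(276).
276 = 2^2 * 3 * 23
phi(276) = 88

88


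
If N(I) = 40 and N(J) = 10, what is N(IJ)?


N(IJ) = N(I) * N(J)
= 40 * 10
= 400

400


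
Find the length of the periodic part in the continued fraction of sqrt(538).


Run the CF algorithm for sqrt(538).
a_0 = floor(sqrt(538)) = 23; set m_0=0, q_0=1.
Recurrence: m' = q*a - m,  q' = (d - m'^2)/q,  a' = floor((a_0 + m')/q').
  step 1: m=23, q=9, a=5
  step 2: m=22, q=6, a=7
  step 3: m=20, q=23, a=1
  step 4: m=3, q=23, a=1
  step 5: m=20, q=6, a=7
  step 6: m=22, q=9, a=5
  step 7: m=23, q=1, a=46
a_7 = 2*a_0 = 46, so the period closes here.
sqrt(538) = [23; 5, 7, 1, 1, 7, 5, 46]
Period length = 7

7


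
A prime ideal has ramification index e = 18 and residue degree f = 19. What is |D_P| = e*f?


|D_P| = e * f
= 18 * 19
= 342

342


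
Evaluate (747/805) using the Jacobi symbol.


Compute (747/805) via quadratic reciprocity:
  reciprocity: (747/805) -> +(805/747)
  reduce: (58/747)
  pull out 2: (2/747) = -1  (since 747 mod 8 = 3)
  reciprocity: (29/747) -> +(747/29)
  reduce: (22/29)
  pull out 2: (2/29) = -1  (since 29 mod 8 = 5)
  reciprocity: (11/29) -> +(29/11)
  reduce: (7/11)
  reciprocity: (7/11) -> -(11/7)
  reduce: (4/7)
  pull out 2: (2/7) = +1  (since 7 mod 8 = 7)
  pull out 2: (2/7) = +1  (since 7 mod 8 = 7)
  (1/7) = 1
Product of signs = -1

-1


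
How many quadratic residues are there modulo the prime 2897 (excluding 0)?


For prime p, the number of non-zero quadratic residues is (p-1)/2.
= (2897-1)/2
= 1448

1448


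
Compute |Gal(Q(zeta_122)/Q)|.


|Gal(Q(zeta_122)/Q)| = phi(122)
= 60

60


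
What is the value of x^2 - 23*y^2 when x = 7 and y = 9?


x^2 - d*y^2
= 7^2 - 23*9^2
= 49 - 1863
= -1814

-1814


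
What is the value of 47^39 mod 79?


p = 79 is prime and the exponent is (p-1)/2 = 39, so by Euler's criterion 47^39 = (47/79) = +1 or -1 mod 79.
Compute by square-and-multiply:
  39 = 32 + 4 + 2 + 1 (binary 100111)
  Repeated squaring mod 79: 47^1 = 47, 47^2 = 76, 47^4 = 9, 47^8 = 2, 47^16 = 4, 47^32 = 16
  47^39 = 47^32 * 47^4 * 47^2 * 47^1 = 16 * 9 * 76 * 47 mod 79
    16 * 9 = 144 = 65 mod 79
    65 * 76 = 4940 = 42 mod 79
    42 * 47 = 1974 = 78 mod 79
  47^39 = 78 mod 79
Result 78 = p - 1 = -1 mod 79: 47 is a quadratic non-residue mod 79. As a residue in [0, p-1] the value is 78.
47^39 mod 79 = 78

78


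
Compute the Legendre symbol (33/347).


p = 347 is prime, so compute (33/347) with the reciprocity algorithm (Jacobi-symbol steps: pull out 2s via (2/n), flip via reciprocity, reduce):
  reciprocity: (33/347) -> +(347/33)
  reduce: (17/33)
  reciprocity: (17/33) -> +(33/17)
  reduce: (16/17)
  pull out 2: (2/17) = +1  (since 17 mod 8 = 1)
  pull out 2: (2/17) = +1  (since 17 mod 8 = 1)
  pull out 2: (2/17) = +1  (since 17 mod 8 = 1)
  pull out 2: (2/17) = +1  (since 17 mod 8 = 1)
  (1/17) = 1
Product of signs = 1
(33/347) = 1

1


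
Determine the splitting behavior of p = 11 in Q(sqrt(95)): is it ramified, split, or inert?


K = Q(sqrt(95)). Since d mod 4 = 3, disc(K) = 380.
Check p | disc: 380 mod 11 = 6.
p does not divide disc. Compute Legendre symbol (d/p):
7^((11-1)/2) mod 11 = -1
(d/p) = -1, so p is inert: (p) stays prime with e=1, f=2, g=1.
Therefore p is inert.

inert


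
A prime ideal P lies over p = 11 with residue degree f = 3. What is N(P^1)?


N(P^a) = p^(a*f)
= 11^(1*3)
= 11^3
= 1331

1331


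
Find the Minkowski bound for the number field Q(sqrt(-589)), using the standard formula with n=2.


d = -589, d mod 4 = 3, so disc(K) = 4d = -2356; |disc(K)| = 2356
Imaginary quadratic field, so n = 2, s = r2 = 1, r1 = 0
M = (n!/n^n) * (4/pi)^s * sqrt(|disc(K)|) = (2!/2^2) * (4/pi)^1 * sqrt(2356)
= 0.5 * 1.273240 * 48.538644
= 30.9007

30.9007


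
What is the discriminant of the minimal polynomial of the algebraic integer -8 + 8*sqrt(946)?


The element -8 + 8*sqrt(946) has minimal polynomial:
x^2 + 16*x - 60480
Discriminant = (16)^2 - 4*(-60480)
= 256 + 241920
= 242176

242176


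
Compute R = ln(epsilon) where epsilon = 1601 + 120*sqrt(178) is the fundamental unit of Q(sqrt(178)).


epsilon = 1601 + 120*sqrt(178)
= 3201.9997
R = ln(3201.9997)
= 8.0715

8.0715


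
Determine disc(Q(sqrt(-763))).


For K = Q(sqrt(d)) with d squarefree: disc(K) = d if d = 1 mod 4, and disc(K) = 4d if d = 2 or 3 mod 4.
Here d = -763, and d mod 4 = 1.
d = 1 mod 4 (O_K = Z[(1+sqrt(d))/2]), so disc(K) = d = -763

-763


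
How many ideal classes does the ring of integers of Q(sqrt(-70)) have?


K = Q(sqrt(-70)). d mod 4 = 2, so D = disc(K) = 4d = -280
h(K) equals the number of primitive reduced positive-definite forms (a, b, c) = a*x^2 + b*x*y + c*y^2 with b^2 - 4ac = D,
where reduced means |b| <= a <= c, with b >= 0 whenever |b| = a or a = c, and primitive means gcd(a, b, c) = 1.
Reduced forces 3a^2 <= |D| = 280, so 1 <= a <= 9; b must have the parity of D, and c = (b^2 - D)/(4a) must be an integer >= a.
Enumerate a = 1..9, b in [-a, a]:
  a=1: (1, 0, 70)  [1]
  a=2: (2, 0, 35)  [1]
  a=3..4: none
  a=5: (5, 0, 14)  [1]
  a=6: none
  a=7: (7, 0, 10)  [1]
  a=8..9: none
Total reduced forms: 1 + 1 + 1 + 1 = 4
h = 4

4


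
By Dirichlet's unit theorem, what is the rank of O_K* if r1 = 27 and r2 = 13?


By Dirichlet's unit theorem:
rank = r1 + r2 - 1
= 27 + 13 - 1
= 39

39


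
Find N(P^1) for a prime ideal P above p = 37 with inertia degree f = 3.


N(P^a) = p^(a*f)
= 37^(1*3)
= 37^3
= 50653

50653


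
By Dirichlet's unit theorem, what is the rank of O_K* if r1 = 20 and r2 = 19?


By Dirichlet's unit theorem:
rank = r1 + r2 - 1
= 20 + 19 - 1
= 38

38


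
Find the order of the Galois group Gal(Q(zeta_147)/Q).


|Gal(Q(zeta_147)/Q)| = phi(147)
= 84

84


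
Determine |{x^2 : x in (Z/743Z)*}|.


For prime p, the number of non-zero quadratic residues is (p-1)/2.
= (743-1)/2
= 371

371


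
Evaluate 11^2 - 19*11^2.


x^2 - d*y^2
= 11^2 - 19*11^2
= 121 - 2299
= -2178

-2178


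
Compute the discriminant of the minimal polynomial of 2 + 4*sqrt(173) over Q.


The element 2 + 4*sqrt(173) has minimal polynomial:
x^2 - 4*x - 2764
Discriminant = (-4)^2 - 4*(-2764)
= 16 + 11056
= 11072

11072


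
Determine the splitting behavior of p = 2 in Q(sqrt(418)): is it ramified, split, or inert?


K = Q(sqrt(418)). Since d mod 4 = 2, disc(K) = 1672.
Check p | disc: 1672 mod 2 = 0.
p divides disc, so p ramifies: (p) = P^2 with e=2, f=1, g=1.
Therefore p is ramified.

ramified


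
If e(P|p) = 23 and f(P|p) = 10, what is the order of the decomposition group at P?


|D_P| = e * f
= 23 * 10
= 230

230


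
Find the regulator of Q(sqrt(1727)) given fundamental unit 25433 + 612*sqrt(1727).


epsilon = 25433 + 612*sqrt(1727)
= 50866.0000
R = ln(50866.0000)
= 10.8370

10.8370


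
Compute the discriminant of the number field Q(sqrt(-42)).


For K = Q(sqrt(d)) with d squarefree: disc(K) = d if d = 1 mod 4, and disc(K) = 4d if d = 2 or 3 mod 4.
Here d = -42, and d mod 4 = 2.
d = 2 mod 4, not 1 (O_K = Z[sqrt(d)]), so disc(K) = 4d = 4 * (-42) = -168

-168


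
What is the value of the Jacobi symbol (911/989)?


Compute (911/989) via quadratic reciprocity:
  reciprocity: (911/989) -> +(989/911)
  reduce: (78/911)
  pull out 2: (2/911) = +1  (since 911 mod 8 = 7)
  reciprocity: (39/911) -> -(911/39)
  reduce: (14/39)
  pull out 2: (2/39) = +1  (since 39 mod 8 = 7)
  reciprocity: (7/39) -> -(39/7)
  reduce: (4/7)
  pull out 2: (2/7) = +1  (since 7 mod 8 = 7)
  pull out 2: (2/7) = +1  (since 7 mod 8 = 7)
  (1/7) = 1
Product of signs = 1

1


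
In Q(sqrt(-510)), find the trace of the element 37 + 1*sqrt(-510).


Tr(a + b*sqrt(d)) = (a + b*sqrt(d)) + (a - b*sqrt(d)) = 2a
= 2 * (37)
= 74

74


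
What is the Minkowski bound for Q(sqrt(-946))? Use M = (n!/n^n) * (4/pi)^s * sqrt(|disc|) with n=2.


d = -946, d mod 4 = 2, so disc(K) = 4d = -3784; |disc(K)| = 3784
Imaginary quadratic field, so n = 2, s = r2 = 1, r1 = 0
M = (n!/n^n) * (4/pi)^s * sqrt(|disc(K)|) = (2!/2^2) * (4/pi)^1 * sqrt(3784)
= 0.5 * 1.273240 * 61.514226
= 39.1612

39.1612


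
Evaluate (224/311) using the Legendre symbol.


p = 311 is prime, so compute (224/311) with the reciprocity algorithm (Jacobi-symbol steps: pull out 2s via (2/n), flip via reciprocity, reduce):
  pull out 2: (2/311) = +1  (since 311 mod 8 = 7)
  pull out 2: (2/311) = +1  (since 311 mod 8 = 7)
  pull out 2: (2/311) = +1  (since 311 mod 8 = 7)
  pull out 2: (2/311) = +1  (since 311 mod 8 = 7)
  pull out 2: (2/311) = +1  (since 311 mod 8 = 7)
  reciprocity: (7/311) -> -(311/7)
  reduce: (3/7)
  reciprocity: (3/7) -> -(7/3)
  reduce: (1/3)
  (1/3) = 1
Product of signs = 1
(224/311) = 1

1


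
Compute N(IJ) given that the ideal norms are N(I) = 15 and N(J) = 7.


N(IJ) = N(I) * N(J)
= 15 * 7
= 105

105


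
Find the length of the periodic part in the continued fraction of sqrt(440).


Run the CF algorithm for sqrt(440).
a_0 = floor(sqrt(440)) = 20; set m_0=0, q_0=1.
Recurrence: m' = q*a - m,  q' = (d - m'^2)/q,  a' = floor((a_0 + m')/q').
  step 1: m=20, q=40, a=1
  step 2: m=20, q=1, a=40
a_2 = 2*a_0 = 40, so the period closes here.
sqrt(440) = [20; 1, 40]
Period length = 2

2


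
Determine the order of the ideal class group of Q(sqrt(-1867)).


K = Q(sqrt(-1867)). d mod 4 = 1, so D = disc(K) = d = -1867
h(K) equals the number of primitive reduced positive-definite forms (a, b, c) = a*x^2 + b*x*y + c*y^2 with b^2 - 4ac = D,
where reduced means |b| <= a <= c, with b >= 0 whenever |b| = a or a = c, and primitive means gcd(a, b, c) = 1.
Reduced forces 3a^2 <= |D| = 1867, so 1 <= a <= 24; b must have the parity of D, and c = (b^2 - D)/(4a) must be an integer >= a.
Enumerate a = 1..24, b in [-a, a]:
  a=1: (1, 1, 467)  [1]
  a=2..6: none
  a=7: (7, -3, 67), (7, 3, 67)  [2]
  a=8..10: none
  a=11: (11, -5, 43), (11, 5, 43)  [2]
  a=12..24: none
Total reduced forms: 1 + 2 + 2 = 5
h = 5

5


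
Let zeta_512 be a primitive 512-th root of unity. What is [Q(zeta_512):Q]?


The degree equals Euler's totient phi(512).
512 = 2^9
phi(512) = 256

256


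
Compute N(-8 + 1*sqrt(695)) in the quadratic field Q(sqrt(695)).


N(a + b*sqrt(d)) = a^2 - d*b^2
= (-8)^2 - (695)*(1)^2
= 64 - 695
= -631

-631


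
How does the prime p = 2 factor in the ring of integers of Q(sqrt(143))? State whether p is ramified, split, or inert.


K = Q(sqrt(143)). Since d mod 4 = 3, disc(K) = 572.
Check p | disc: 572 mod 2 = 0.
p divides disc, so p ramifies: (p) = P^2 with e=2, f=1, g=1.
Therefore p is ramified.

ramified


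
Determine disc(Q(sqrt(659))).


For K = Q(sqrt(d)) with d squarefree: disc(K) = d if d = 1 mod 4, and disc(K) = 4d if d = 2 or 3 mod 4.
Here d = 659, and d mod 4 = 3.
d = 3 mod 4, not 1 (O_K = Z[sqrt(d)]), so disc(K) = 4d = 4 * (659) = 2636

2636


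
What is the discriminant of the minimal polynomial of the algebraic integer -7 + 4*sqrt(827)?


The element -7 + 4*sqrt(827) has minimal polynomial:
x^2 + 14*x - 13183
Discriminant = (14)^2 - 4*(-13183)
= 196 + 52732
= 52928

52928


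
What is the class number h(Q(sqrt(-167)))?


K = Q(sqrt(-167)). d mod 4 = 1, so D = disc(K) = d = -167
h(K) equals the number of primitive reduced positive-definite forms (a, b, c) = a*x^2 + b*x*y + c*y^2 with b^2 - 4ac = D,
where reduced means |b| <= a <= c, with b >= 0 whenever |b| = a or a = c, and primitive means gcd(a, b, c) = 1.
Reduced forces 3a^2 <= |D| = 167, so 1 <= a <= 7; b must have the parity of D, and c = (b^2 - D)/(4a) must be an integer >= a.
Enumerate a = 1..7, b in [-a, a]:
  a=1: (1, 1, 42)  [1]
  a=2: (2, -1, 21), (2, 1, 21)  [2]
  a=3: (3, -1, 14), (3, 1, 14)  [2]
  a=4: (4, -3, 11), (4, 3, 11)  [2]
  a=5: none
  a=6: (6, -5, 8), (6, -1, 7), (6, 1, 7), (6, 5, 8)  [4]
  a=7: none
Total reduced forms: 1 + 2 + 2 + 2 + 4 = 11
h = 11

11


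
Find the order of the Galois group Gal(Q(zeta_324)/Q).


|Gal(Q(zeta_324)/Q)| = phi(324)
= 108

108


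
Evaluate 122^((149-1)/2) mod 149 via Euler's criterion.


p = 149 is prime and the exponent is (p-1)/2 = 74, so by Euler's criterion 122^74 = (122/149) = +1 or -1 mod 149.
Compute by square-and-multiply:
  74 = 64 + 8 + 2 (binary 1001010)
  Repeated squaring mod 149: 122^1 = 122, 122^2 = 133, 122^4 = 107, 122^8 = 125, 122^16 = 129, 122^32 = 102, 122^64 = 123
  122^74 = 122^64 * 122^8 * 122^2 = 123 * 125 * 133 mod 149
    123 * 125 = 15375 = 28 mod 149
    28 * 133 = 3724 = 148 mod 149
  122^74 = 148 mod 149
Result 148 = p - 1 = -1 mod 149: 122 is a quadratic non-residue mod 149. As a residue in [0, p-1] the value is 148.
122^74 mod 149 = 148

148


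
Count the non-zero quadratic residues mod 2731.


For prime p, the number of non-zero quadratic residues is (p-1)/2.
= (2731-1)/2
= 1365

1365


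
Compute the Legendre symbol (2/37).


p = 37 is prime, so compute (2/37) with the reciprocity algorithm (Jacobi-symbol steps: pull out 2s via (2/n), flip via reciprocity, reduce):
  pull out 2: (2/37) = -1  (since 37 mod 8 = 5)
  (1/37) = 1
Product of signs = -1
(2/37) = -1

-1


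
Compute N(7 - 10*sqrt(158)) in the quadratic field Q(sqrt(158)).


N(a + b*sqrt(d)) = a^2 - d*b^2
= (7)^2 - (158)*(-10)^2
= 49 - 15800
= -15751

-15751


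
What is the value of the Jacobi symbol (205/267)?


Compute (205/267) via quadratic reciprocity:
  reciprocity: (205/267) -> +(267/205)
  reduce: (62/205)
  pull out 2: (2/205) = -1  (since 205 mod 8 = 5)
  reciprocity: (31/205) -> +(205/31)
  reduce: (19/31)
  reciprocity: (19/31) -> -(31/19)
  reduce: (12/19)
  pull out 2: (2/19) = -1  (since 19 mod 8 = 3)
  pull out 2: (2/19) = -1  (since 19 mod 8 = 3)
  reciprocity: (3/19) -> -(19/3)
  reduce: (1/3)
  (1/3) = 1
Product of signs = -1

-1


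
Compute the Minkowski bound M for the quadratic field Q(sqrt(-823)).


d = -823, d mod 4 = 1, so disc(K) = d = -823; |disc(K)| = 823
Imaginary quadratic field, so n = 2, s = r2 = 1, r1 = 0
M = (n!/n^n) * (4/pi)^s * sqrt(|disc(K)|) = (2!/2^2) * (4/pi)^1 * sqrt(823)
= 0.5 * 1.273240 * 28.687977
= 18.2633

18.2633


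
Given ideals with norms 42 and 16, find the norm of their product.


N(IJ) = N(I) * N(J)
= 42 * 16
= 672

672


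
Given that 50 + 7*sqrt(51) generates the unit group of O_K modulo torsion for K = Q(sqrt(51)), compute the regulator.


epsilon = 50 + 7*sqrt(51)
= 99.9900
R = ln(99.9900)
= 4.6051

4.6051


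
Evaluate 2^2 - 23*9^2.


x^2 - d*y^2
= 2^2 - 23*9^2
= 4 - 1863
= -1859

-1859


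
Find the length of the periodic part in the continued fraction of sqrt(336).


Run the CF algorithm for sqrt(336).
a_0 = floor(sqrt(336)) = 18; set m_0=0, q_0=1.
Recurrence: m' = q*a - m,  q' = (d - m'^2)/q,  a' = floor((a_0 + m')/q').
  step 1: m=18, q=12, a=3
  step 2: m=18, q=1, a=36
a_2 = 2*a_0 = 36, so the period closes here.
sqrt(336) = [18; 3, 36]
Period length = 2

2


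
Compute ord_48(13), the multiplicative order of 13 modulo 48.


We want ord_48(13), the smallest k >= 1 with 13^k = 1 mod 48.
n = 48 = 2^4 * 3, phi(48) = 16; the order divides phi(n).
Divisors of 16: 1, 2, 4, 8, 16
Repeated squaring mod 48: 13^1 = 13, 13^2 = 25, 13^4 = 1, 13^8 = 1, 13^16 = 1
Test divisors in increasing order:
  k=1: 13^1 = 13 mod 48
  k=2: 13^2 = 25 mod 48
  k=4: 13^4 = 1 mod 48  <- first divisor giving 1
Order = 4

4


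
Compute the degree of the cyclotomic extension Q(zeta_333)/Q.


The degree equals Euler's totient phi(333).
333 = 3^2 * 37
phi(333) = 216

216


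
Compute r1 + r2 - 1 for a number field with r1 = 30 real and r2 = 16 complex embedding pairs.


By Dirichlet's unit theorem:
rank = r1 + r2 - 1
= 30 + 16 - 1
= 45

45


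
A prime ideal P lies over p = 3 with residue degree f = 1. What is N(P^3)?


N(P^a) = p^(a*f)
= 3^(3*1)
= 3^3
= 27

27


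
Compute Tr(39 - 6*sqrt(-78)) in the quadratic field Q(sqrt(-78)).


Tr(a + b*sqrt(d)) = (a + b*sqrt(d)) + (a - b*sqrt(d)) = 2a
= 2 * (39)
= 78

78


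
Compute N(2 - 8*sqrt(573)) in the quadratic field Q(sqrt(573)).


N(a + b*sqrt(d)) = a^2 - d*b^2
= (2)^2 - (573)*(-8)^2
= 4 - 36672
= -36668

-36668


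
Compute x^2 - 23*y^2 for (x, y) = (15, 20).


x^2 - d*y^2
= 15^2 - 23*20^2
= 225 - 9200
= -8975

-8975


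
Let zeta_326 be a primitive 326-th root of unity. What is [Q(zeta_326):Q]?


The degree equals Euler's totient phi(326).
326 = 2 * 163
phi(326) = 162

162


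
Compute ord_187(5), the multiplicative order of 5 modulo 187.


We want ord_187(5), the smallest k >= 1 with 5^k = 1 mod 187.
n = 187 = 11 * 17, phi(187) = 160; the order divides phi(n).
Divisors of 160: 1, 2, 4, 5, 8, 10, 16, 20, 32, 40, 80, 160
Repeated squaring mod 187: 5^1 = 5, 5^2 = 25, 5^4 = 64, 5^8 = 169, 5^16 = 137, 5^32 = 69, 5^64 = 86, 5^128 = 103
Test divisors in increasing order:
  k=1: 5^1 = 5 mod 187
  k=2: 5^2 = 25 mod 187
  k=4: 5^4 = 64 mod 187
  k=5: 5^5 = 64 * 5 = 133 mod 187
  k=8: 5^8 = 169 mod 187
  k=10: 5^10 = 169 * 25 = 111 mod 187
  k=16: 5^16 = 137 mod 187
  k=20: 5^20 = 137 * 64 = 166 mod 187
  k=32: 5^32 = 69 mod 187
  k=40: 5^40 = 69 * 169 = 67 mod 187
  k=80: 5^80 = 86 * 137 = 1 mod 187  <- first divisor giving 1
Order = 80

80


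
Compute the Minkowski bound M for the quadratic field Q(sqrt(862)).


d = 862, d mod 4 = 2, so disc(K) = 4d = 3448; |disc(K)| = 3448
Real quadratic field, so n = 2, s = r2 = 0, r1 = 2
M = (n!/n^n) * (4/pi)^s * sqrt(|disc(K)|) = (2!/2^2) * (4/pi)^0 * sqrt(3448)
= 0.5 * 1.000000 * 58.719673
= 29.3598

29.3598


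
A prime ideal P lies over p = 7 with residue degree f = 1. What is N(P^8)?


N(P^a) = p^(a*f)
= 7^(8*1)
= 7^8
= 5764801

5764801


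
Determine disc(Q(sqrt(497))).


For K = Q(sqrt(d)) with d squarefree: disc(K) = d if d = 1 mod 4, and disc(K) = 4d if d = 2 or 3 mod 4.
Here d = 497, and d mod 4 = 1.
d = 1 mod 4 (O_K = Z[(1+sqrt(d))/2]), so disc(K) = d = 497

497


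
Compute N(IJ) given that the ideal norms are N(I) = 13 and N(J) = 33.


N(IJ) = N(I) * N(J)
= 13 * 33
= 429

429


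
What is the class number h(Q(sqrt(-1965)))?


K = Q(sqrt(-1965)). d mod 4 = 3, so D = disc(K) = 4d = -7860
h(K) equals the number of primitive reduced positive-definite forms (a, b, c) = a*x^2 + b*x*y + c*y^2 with b^2 - 4ac = D,
where reduced means |b| <= a <= c, with b >= 0 whenever |b| = a or a = c, and primitive means gcd(a, b, c) = 1.
Reduced forces 3a^2 <= |D| = 7860, so 1 <= a <= 51; b must have the parity of D, and c = (b^2 - D)/(4a) must be an integer >= a.
Enumerate a = 1..51, b in [-a, a]:
  a=1: (1, 0, 1965)  [1]
  a=2: (2, 2, 983)  [1]
  a=3: (3, 0, 655)  [1]
  a=4: none
  a=5: (5, 0, 393)  [1]
  a=6: (6, 6, 329)  [1]
  a=7: (7, -6, 282), (7, 6, 282)  [2]
  a=8..9: none
  a=10: (10, 10, 199)  [1]
  a=11: (11, -4, 179), (11, 4, 179)  [2]
  a=12..13: none
  a=14: (14, -6, 141), (14, 6, 141)  [2]
  a=15: (15, 0, 131)  [1]
  a=16..18: none
  a=19: (19, -14, 106), (19, 14, 106)  [2]
  a=20: none
  a=21: (21, -6, 94), (21, 6, 94)  [2]
  a=22: (22, -18, 93), (22, 18, 93)  [2]
  a=23: (23, -12, 87), (23, 12, 87)  [2]
  a=24..28: none
  a=29: (29, -12, 69), (29, 12, 69)  [2]
  a=30: (30, 30, 73)  [1]
  a=31: (31, -18, 66), (31, 18, 66)  [2]
  a=32: none
  a=33: (33, -18, 62), (33, 18, 62)  [2]
  a=34: none
  a=35: (35, -20, 59), (35, 20, 59)  [2]
  a=36: none
  a=37: (37, -24, 57), (37, 24, 57)  [2]
  a=38: (38, -14, 53), (38, 14, 53)  [2]
  a=39..41: none
  a=42: (42, -6, 47), (42, 6, 47)  [2]
  a=43: (43, -40, 55), (43, 40, 55)  [2]
  a=44..45: none
  a=46: (46, -34, 49), (46, 34, 49)  [2]
  a=47..51: none
Total reduced forms: 1 + 1 + 1 + 1 + 1 + 2 + 1 + 2 + 2 + 1 + 2 + 2 + 2 + 2 + 2 + 1 + 2 + 2 + 2 + 2 + 2 + 2 + 2 + 2 = 40
h = 40

40


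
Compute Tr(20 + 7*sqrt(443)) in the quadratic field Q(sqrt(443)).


Tr(a + b*sqrt(d)) = (a + b*sqrt(d)) + (a - b*sqrt(d)) = 2a
= 2 * (20)
= 40

40


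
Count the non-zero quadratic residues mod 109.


For prime p, the number of non-zero quadratic residues is (p-1)/2.
= (109-1)/2
= 54

54


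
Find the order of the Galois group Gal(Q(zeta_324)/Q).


|Gal(Q(zeta_324)/Q)| = phi(324)
= 108

108


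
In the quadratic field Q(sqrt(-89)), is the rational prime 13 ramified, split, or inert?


K = Q(sqrt(-89)). Since d mod 4 = 3, disc(K) = -356.
Check p | disc: -356 mod 13 = 8.
p does not divide disc. Compute Legendre symbol (d/p):
2^((13-1)/2) mod 13 = -1
(d/p) = -1, so p is inert: (p) stays prime with e=1, f=2, g=1.
Therefore p is inert.

inert


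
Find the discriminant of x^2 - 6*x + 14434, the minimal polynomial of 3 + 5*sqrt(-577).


The element 3 + 5*sqrt(-577) has minimal polynomial:
x^2 - 6*x + 14434
Discriminant = (-6)^2 - 4*(14434)
= 36 - 57736
= -57700

-57700


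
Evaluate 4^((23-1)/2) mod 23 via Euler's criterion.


p = 23 is prime and the exponent is (p-1)/2 = 11, so by Euler's criterion 4^11 = (4/23) = +1 or -1 mod 23.
Compute by square-and-multiply:
  11 = 8 + 2 + 1 (binary 1011)
  Repeated squaring mod 23: 4^1 = 4, 4^2 = 16, 4^4 = 3, 4^8 = 9
  4^11 = 4^8 * 4^2 * 4^1 = 9 * 16 * 4 mod 23
    9 * 16 = 144 = 6 mod 23
    6 * 4 = 24 = 1 mod 23
  4^11 = 1 mod 23
Result 1: 4 is a quadratic residue mod 23.
4^11 mod 23 = 1

1


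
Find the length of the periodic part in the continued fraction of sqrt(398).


Run the CF algorithm for sqrt(398).
a_0 = floor(sqrt(398)) = 19; set m_0=0, q_0=1.
Recurrence: m' = q*a - m,  q' = (d - m'^2)/q,  a' = floor((a_0 + m')/q').
  step 1: m=19, q=37, a=1
  step 2: m=18, q=2, a=18
  step 3: m=18, q=37, a=1
  step 4: m=19, q=1, a=38
a_4 = 2*a_0 = 38, so the period closes here.
sqrt(398) = [19; 1, 18, 1, 38]
Period length = 4

4


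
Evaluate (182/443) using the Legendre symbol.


p = 443 is prime, so compute (182/443) with the reciprocity algorithm (Jacobi-symbol steps: pull out 2s via (2/n), flip via reciprocity, reduce):
  pull out 2: (2/443) = -1  (since 443 mod 8 = 3)
  reciprocity: (91/443) -> -(443/91)
  reduce: (79/91)
  reciprocity: (79/91) -> -(91/79)
  reduce: (12/79)
  pull out 2: (2/79) = +1  (since 79 mod 8 = 7)
  pull out 2: (2/79) = +1  (since 79 mod 8 = 7)
  reciprocity: (3/79) -> -(79/3)
  reduce: (1/3)
  (1/3) = 1
Product of signs = 1
(182/443) = 1

1


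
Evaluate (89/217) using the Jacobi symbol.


Compute (89/217) via quadratic reciprocity:
  reciprocity: (89/217) -> +(217/89)
  reduce: (39/89)
  reciprocity: (39/89) -> +(89/39)
  reduce: (11/39)
  reciprocity: (11/39) -> -(39/11)
  reduce: (6/11)
  pull out 2: (2/11) = -1  (since 11 mod 8 = 3)
  reciprocity: (3/11) -> -(11/3)
  reduce: (2/3)
  pull out 2: (2/3) = -1  (since 3 mod 8 = 3)
  (1/3) = 1
Product of signs = 1

1


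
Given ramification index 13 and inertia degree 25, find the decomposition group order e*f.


|D_P| = e * f
= 13 * 25
= 325

325


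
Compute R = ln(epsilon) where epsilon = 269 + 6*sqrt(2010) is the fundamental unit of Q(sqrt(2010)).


epsilon = 269 + 6*sqrt(2010)
= 537.9981
R = ln(537.9981)
= 6.2879

6.2879


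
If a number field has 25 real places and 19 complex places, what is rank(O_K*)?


By Dirichlet's unit theorem:
rank = r1 + r2 - 1
= 25 + 19 - 1
= 43

43


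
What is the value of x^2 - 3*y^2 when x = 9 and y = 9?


x^2 - d*y^2
= 9^2 - 3*9^2
= 81 - 243
= -162

-162


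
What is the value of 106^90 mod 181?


p = 181 is prime and the exponent is (p-1)/2 = 90, so by Euler's criterion 106^90 = (106/181) = +1 or -1 mod 181.
Compute by square-and-multiply:
  90 = 64 + 16 + 8 + 2 (binary 1011010)
  Repeated squaring mod 181: 106^1 = 106, 106^2 = 14, 106^4 = 15, 106^8 = 44, 106^16 = 126, 106^32 = 129, 106^64 = 170
  106^90 = 106^64 * 106^16 * 106^8 * 106^2 = 170 * 126 * 44 * 14 mod 181
    170 * 126 = 21420 = 62 mod 181
    62 * 44 = 2728 = 13 mod 181
    13 * 14 = 182 = 1 mod 181
  106^90 = 1 mod 181
Result 1: 106 is a quadratic residue mod 181.
106^90 mod 181 = 1

1


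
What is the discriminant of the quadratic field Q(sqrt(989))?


For K = Q(sqrt(d)) with d squarefree: disc(K) = d if d = 1 mod 4, and disc(K) = 4d if d = 2 or 3 mod 4.
Here d = 989, and d mod 4 = 1.
d = 1 mod 4 (O_K = Z[(1+sqrt(d))/2]), so disc(K) = d = 989

989


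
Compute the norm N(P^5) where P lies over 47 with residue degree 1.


N(P^a) = p^(a*f)
= 47^(5*1)
= 47^5
= 229345007

229345007


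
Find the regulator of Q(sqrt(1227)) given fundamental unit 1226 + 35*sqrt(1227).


epsilon = 1226 + 35*sqrt(1227)
= 2451.9996
R = ln(2451.9996)
= 7.8047

7.8047


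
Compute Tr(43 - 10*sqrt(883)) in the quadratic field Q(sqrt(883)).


Tr(a + b*sqrt(d)) = (a + b*sqrt(d)) + (a - b*sqrt(d)) = 2a
= 2 * (43)
= 86

86


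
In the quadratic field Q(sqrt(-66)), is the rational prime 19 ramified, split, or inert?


K = Q(sqrt(-66)). Since d mod 4 = 2, disc(K) = -264.
Check p | disc: -264 mod 19 = 2.
p does not divide disc. Compute Legendre symbol (d/p):
10^((19-1)/2) mod 19 = -1
(d/p) = -1, so p is inert: (p) stays prime with e=1, f=2, g=1.
Therefore p is inert.

inert


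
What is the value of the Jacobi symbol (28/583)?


Compute (28/583) via quadratic reciprocity:
  pull out 2: (2/583) = +1  (since 583 mod 8 = 7)
  pull out 2: (2/583) = +1  (since 583 mod 8 = 7)
  reciprocity: (7/583) -> -(583/7)
  reduce: (2/7)
  pull out 2: (2/7) = +1  (since 7 mod 8 = 7)
  (1/7) = 1
Product of signs = -1

-1


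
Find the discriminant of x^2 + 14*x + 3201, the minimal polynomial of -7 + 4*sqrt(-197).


The element -7 + 4*sqrt(-197) has minimal polynomial:
x^2 + 14*x + 3201
Discriminant = (14)^2 - 4*(3201)
= 196 - 12804
= -12608

-12608


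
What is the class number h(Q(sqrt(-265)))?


K = Q(sqrt(-265)). d mod 4 = 3, so D = disc(K) = 4d = -1060
h(K) equals the number of primitive reduced positive-definite forms (a, b, c) = a*x^2 + b*x*y + c*y^2 with b^2 - 4ac = D,
where reduced means |b| <= a <= c, with b >= 0 whenever |b| = a or a = c, and primitive means gcd(a, b, c) = 1.
Reduced forces 3a^2 <= |D| = 1060, so 1 <= a <= 18; b must have the parity of D, and c = (b^2 - D)/(4a) must be an integer >= a.
Enumerate a = 1..18, b in [-a, a]:
  a=1: (1, 0, 265)  [1]
  a=2: (2, 2, 133)  [1]
  a=3..4: none
  a=5: (5, 0, 53)  [1]
  a=6: none
  a=7: (7, -2, 38), (7, 2, 38)  [2]
  a=8..9: none
  a=10: (10, 10, 29)  [1]
  a=11..13: none
  a=14: (14, -2, 19), (14, 2, 19)  [2]
  a=15..18: none
Total reduced forms: 1 + 1 + 1 + 2 + 1 + 2 = 8
h = 8

8


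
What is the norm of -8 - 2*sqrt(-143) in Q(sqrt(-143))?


N(a + b*sqrt(d)) = a^2 - d*b^2
= (-8)^2 - (-143)*(-2)^2
= 64 + 572
= 636

636


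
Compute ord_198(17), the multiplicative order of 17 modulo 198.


We want ord_198(17), the smallest k >= 1 with 17^k = 1 mod 198.
n = 198 = 2 * 3^2 * 11, phi(198) = 60; the order divides phi(n).
Divisors of 60: 1, 2, 3, 4, 5, 6, 10, 12, 15, 20, 30, 60
Repeated squaring mod 198: 17^1 = 17, 17^2 = 91, 17^4 = 163, 17^8 = 37, 17^16 = 181, 17^32 = 91
Test divisors in increasing order:
  k=1: 17^1 = 17 mod 198
  k=2: 17^2 = 91 mod 198
  k=3: 17^3 = 91 * 17 = 161 mod 198
  k=4: 17^4 = 163 mod 198
  k=5: 17^5 = 163 * 17 = 197 mod 198
  k=6: 17^6 = 163 * 91 = 181 mod 198
  k=10: 17^10 = 37 * 91 = 1 mod 198  <- first divisor giving 1
Order = 10

10


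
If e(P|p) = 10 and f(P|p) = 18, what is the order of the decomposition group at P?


|D_P| = e * f
= 10 * 18
= 180

180


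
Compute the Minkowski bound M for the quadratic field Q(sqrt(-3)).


d = -3, d mod 4 = 1, so disc(K) = d = -3; |disc(K)| = 3
Imaginary quadratic field, so n = 2, s = r2 = 1, r1 = 0
M = (n!/n^n) * (4/pi)^s * sqrt(|disc(K)|) = (2!/2^2) * (4/pi)^1 * sqrt(3)
= 0.5 * 1.273240 * 1.732051
= 1.1027

1.1027


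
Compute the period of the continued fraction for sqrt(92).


Run the CF algorithm for sqrt(92).
a_0 = floor(sqrt(92)) = 9; set m_0=0, q_0=1.
Recurrence: m' = q*a - m,  q' = (d - m'^2)/q,  a' = floor((a_0 + m')/q').
  step 1: m=9, q=11, a=1
  step 2: m=2, q=8, a=1
  step 3: m=6, q=7, a=2
  step 4: m=8, q=4, a=4
  step 5: m=8, q=7, a=2
  step 6: m=6, q=8, a=1
  step 7: m=2, q=11, a=1
  step 8: m=9, q=1, a=18
a_8 = 2*a_0 = 18, so the period closes here.
sqrt(92) = [9; 1, 1, 2, 4, 2, 1, 1, 18]
Period length = 8

8
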